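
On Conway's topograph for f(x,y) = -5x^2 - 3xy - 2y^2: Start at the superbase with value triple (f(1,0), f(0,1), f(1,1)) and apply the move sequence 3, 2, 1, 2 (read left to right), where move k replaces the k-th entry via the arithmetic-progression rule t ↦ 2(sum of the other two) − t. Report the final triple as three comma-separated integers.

start (-5,-2,-10) = (f(1,0),f(0,1),f(1,1))
replace slot 3: 2·((-5)+(-2)) − (-10) = -4 → (-5,-2,-4)
replace slot 2: 2·((-5)+(-4)) − (-2) = -16 → (-5,-16,-4)
replace slot 1: 2·((-16)+(-4)) − (-5) = -35 → (-35,-16,-4)
replace slot 2: 2·((-35)+(-4)) − (-16) = -62 → (-35,-62,-4)

-35,-62,-4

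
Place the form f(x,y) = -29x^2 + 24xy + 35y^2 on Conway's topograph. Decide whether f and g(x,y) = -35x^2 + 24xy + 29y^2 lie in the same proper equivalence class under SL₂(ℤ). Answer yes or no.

D₁ = 4636, D₂ = 4636
river cycle of f (length 38): (35, 46, -18), (-18, 62, 11), (11, 48, -53), (-53, 58, 6), (6, 62, -33), (-33, 4, 35), (35, 66, -2), (-2, 66, 35), (35, 4, -33), (-33, 62, 6), … (28 more)
river cycle of g (length 38): (29, 34, -30), (-30, 26, 33), (33, 40, -23), (-23, 52, 21), (21, 32, -43), (-43, 54, 10), (10, 66, -7), (-7, 60, 37), (37, 14, -30), (-30, 46, 21), … (28 more)
cycles differ ⇒ inequivalent

no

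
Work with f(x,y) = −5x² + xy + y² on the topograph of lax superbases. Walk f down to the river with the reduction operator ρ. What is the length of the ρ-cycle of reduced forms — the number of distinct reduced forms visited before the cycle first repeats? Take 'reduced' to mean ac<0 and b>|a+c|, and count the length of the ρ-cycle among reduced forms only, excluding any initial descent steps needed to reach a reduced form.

D = 21, ⌊√D⌋ = 4
descent: ρ → (1,3,-3)  [lands on river]
river: ρ → (-3,3,1)
ρ-cycle length = 2 (tail of 1 descent step not counted)

2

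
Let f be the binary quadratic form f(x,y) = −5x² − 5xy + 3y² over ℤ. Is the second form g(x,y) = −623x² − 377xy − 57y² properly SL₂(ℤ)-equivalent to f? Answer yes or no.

D₁ = 85, D₂ = 85
river cycle of f (length 6): (3, 5, -5), (-5, 5, 3), (3, 7, -3), (-3, 5, 5), (5, 5, -3), (-3, 7, 3)
river cycle of g (length 6): (-5, 5, 3), (3, 7, -3), (-3, 5, 5), (5, 5, -3), (-3, 7, 3), (3, 5, -5)
cycles coincide ⇒ equivalent

yes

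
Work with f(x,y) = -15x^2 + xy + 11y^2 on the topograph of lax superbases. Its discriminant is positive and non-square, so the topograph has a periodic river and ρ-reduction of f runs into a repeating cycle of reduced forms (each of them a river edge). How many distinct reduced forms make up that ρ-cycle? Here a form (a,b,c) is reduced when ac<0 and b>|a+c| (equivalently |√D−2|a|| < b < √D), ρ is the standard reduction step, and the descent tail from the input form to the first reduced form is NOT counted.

D = 661, ⌊√D⌋ = 25
descent: ρ → (11,21,-5)  [lands on river]
river: ρ → (-5,19,15)
river: ρ → (15,11,-9)
river: ρ → (-9,25,1)
river: ρ → (1,25,-9)
river: ρ → (-9,11,15)
river: ρ → (15,19,-5)
river: ρ → (-5,21,11)
river: ρ → (11,23,-3)
river: ρ → (-3,25,3)
river: ρ → (3,23,-11)
river: ρ → (-11,21,5)
river: ρ → (5,19,-15)
river: ρ → (-15,11,9)
river: ρ → (9,25,-1)
river: ρ → (-1,25,9)
river: ρ → (9,11,-15)
river: ρ → (-15,19,5)
river: ρ → (5,21,-11)
river: ρ → (-11,23,3)
river: ρ → (3,25,-3)
river: ρ → (-3,23,11)
ρ-cycle length = 22 (tail of 1 descent step not counted)

22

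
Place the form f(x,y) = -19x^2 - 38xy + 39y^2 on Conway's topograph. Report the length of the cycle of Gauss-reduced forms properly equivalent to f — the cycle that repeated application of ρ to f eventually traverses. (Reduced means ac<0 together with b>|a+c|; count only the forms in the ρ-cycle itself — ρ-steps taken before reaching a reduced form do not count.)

D = 4408, ⌊√D⌋ = 66
descent: ρ → (39,38,-19)  [lands on river]
river: ρ → (-19,38,39)
river: ρ → (39,40,-18)
river: ρ → (-18,32,47)
river: ρ → (47,62,-3)
river: ρ → (-3,64,26)
river: ρ → (26,40,-27)
river: ρ → (-27,14,39)
river: ρ → (39,64,-2)
river: ρ → (-2,64,39)
river: ρ → (39,14,-27)
river: ρ → (-27,40,26)
river: ρ → (26,64,-3)
river: ρ → (-3,62,47)
river: ρ → (47,32,-18)
river: ρ → (-18,40,39)
ρ-cycle length = 16 (tail of 1 descent step not counted)

16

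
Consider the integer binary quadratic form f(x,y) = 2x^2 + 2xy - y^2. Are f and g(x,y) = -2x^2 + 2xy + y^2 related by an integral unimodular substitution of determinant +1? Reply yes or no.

D₁ = 12, D₂ = 12
river cycle of f (length 2): (-1, 2, 2), (2, 2, -1)
river cycle of g (length 2): (1, 2, -2), (-2, 2, 1)
cycles differ ⇒ inequivalent

no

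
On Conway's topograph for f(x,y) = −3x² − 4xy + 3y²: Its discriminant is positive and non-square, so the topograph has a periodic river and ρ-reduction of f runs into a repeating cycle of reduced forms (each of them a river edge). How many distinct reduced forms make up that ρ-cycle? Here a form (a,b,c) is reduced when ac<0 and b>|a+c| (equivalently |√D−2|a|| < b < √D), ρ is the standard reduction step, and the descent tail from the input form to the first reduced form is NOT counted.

D = 52, ⌊√D⌋ = 7
descent: ρ → (3,4,-3)  [lands on river]
river: ρ → (-3,2,4)
river: ρ → (4,6,-1)
river: ρ → (-1,6,4)
river: ρ → (4,2,-3)
river: ρ → (-3,4,3)
river: ρ → (3,2,-4)
river: ρ → (-4,6,1)
river: ρ → (1,6,-4)
river: ρ → (-4,2,3)
ρ-cycle length = 10 (tail of 1 descent step not counted)

10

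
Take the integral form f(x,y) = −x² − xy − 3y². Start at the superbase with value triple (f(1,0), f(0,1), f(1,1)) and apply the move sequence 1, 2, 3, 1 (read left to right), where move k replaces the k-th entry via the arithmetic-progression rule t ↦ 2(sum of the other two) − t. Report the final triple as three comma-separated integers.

start (-1,-3,-5) = (f(1,0),f(0,1),f(1,1))
replace slot 1: 2·((-3)+(-5)) − (-1) = -15 → (-15,-3,-5)
replace slot 2: 2·((-15)+(-5)) − (-3) = -37 → (-15,-37,-5)
replace slot 3: 2·((-15)+(-37)) − (-5) = -99 → (-15,-37,-99)
replace slot 1: 2·((-37)+(-99)) − (-15) = -257 → (-257,-37,-99)

-257,-37,-99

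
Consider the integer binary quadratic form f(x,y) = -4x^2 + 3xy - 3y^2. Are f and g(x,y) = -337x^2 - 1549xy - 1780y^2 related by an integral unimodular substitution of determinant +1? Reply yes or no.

D₁ = -39, D₂ = -39
f is negative-definite; reduce −f:
−f: flip: (4,-3,3)→(3,3,4)
−f: reduced (well bottom): (3,3,4) with a≤c, −a<b≤a
flip sign back: reduced form of f is (-3,-3,-4)
g is negative-definite; reduce −g:
−g: translate: b→201 (≡1549 mod 674), so (337,1549,1780)→(337,201,30)
−g: flip: (337,201,30)→(30,-201,337)
−g: translate: b→-21 (≡-201 mod 60), so (30,-201,337)→(30,-21,4)
−g: flip: (30,-21,4)→(4,21,30)
−g: translate: b→-3 (≡21 mod 8), so (4,21,30)→(4,-3,3)
−g: flip: (4,-3,3)→(3,3,4)
−g: reduced (well bottom): (3,3,4) with a≤c, −a<b≤a
flip sign back: reduced form of g is (-3,-3,-4)
reduced forms (-3, -3, -4) vs (-3, -3, -4) ⇒ equivalent

yes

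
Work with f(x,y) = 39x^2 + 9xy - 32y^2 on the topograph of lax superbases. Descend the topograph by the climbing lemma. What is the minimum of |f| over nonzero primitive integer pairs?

river: ρ → (-32,55,16)
river: ρ → (16,41,-53)
river: ρ → (-53,65,4)
river: ρ → (4,71,-2)
river: ρ → (-2,69,39)
river: ρ → (39,9,-32)
closes: descent 0, river 6
min |a| on river = 2

2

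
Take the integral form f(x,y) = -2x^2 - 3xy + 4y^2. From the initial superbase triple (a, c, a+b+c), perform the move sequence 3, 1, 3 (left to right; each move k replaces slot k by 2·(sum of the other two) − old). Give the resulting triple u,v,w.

start (-2,4,-1) = (f(1,0),f(0,1),f(1,1))
replace slot 3: 2·((-2)+4) − (-1) = 5 → (-2,4,5)
replace slot 1: 2·(4+5) − (-2) = 20 → (20,4,5)
replace slot 3: 2·(20+4) − 5 = 43 → (20,4,43)

20,4,43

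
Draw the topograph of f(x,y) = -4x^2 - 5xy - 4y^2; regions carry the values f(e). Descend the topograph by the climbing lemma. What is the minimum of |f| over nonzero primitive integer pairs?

translate: b→-3 (≡5 mod 8), so (4,5,4)→(4,-3,3)
flip: (4,-3,3)→(3,3,4)
reduced (well bottom): (3,3,4) with a≤c, −a<b≤a
well minimum |f| = |-3| = 3 (negative-definite)

3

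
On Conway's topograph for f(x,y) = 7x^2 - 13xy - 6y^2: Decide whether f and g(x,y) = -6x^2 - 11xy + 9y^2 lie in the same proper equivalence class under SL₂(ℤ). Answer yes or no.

D₁ = 337, D₂ = 337
river cycle of f (length 42): (-6, 13, 7), (7, 15, -4), (-4, 17, 3), (3, 13, -14), (-14, 15, 2), (2, 17, -6), (-6, 7, 12), (12, 17, -1), (-1, 17, 12), (12, 7, -6), … (32 more)
river cycle of g (length 42): (9, 11, -6), (-6, 13, 7), (7, 15, -4), (-4, 17, 3), (3, 13, -14), (-14, 15, 2), (2, 17, -6), (-6, 7, 12), (12, 17, -1), (-1, 17, 12), … (32 more)
cycles coincide ⇒ equivalent

yes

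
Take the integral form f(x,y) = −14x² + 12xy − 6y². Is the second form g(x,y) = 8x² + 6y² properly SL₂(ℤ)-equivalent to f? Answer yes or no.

D₁ = -192, D₂ = -192
f is negative-definite; reduce −f:
−f: flip: (14,-12,6)→(6,12,14)
−f: translate: b→0 (≡12 mod 12), so (6,12,14)→(6,0,8)
−f: reduced (well bottom): (6,0,8) with a≤c, −a<b≤a
flip sign back: reduced form of f is (-6,0,-8)
g: flip: (8,0,6)→(6,0,8)
g: reduced (well bottom): (6,0,8) with a≤c, −a<b≤a
reduced forms (-6, 0, -8) vs (6, 0, 8) ⇒ inequivalent

no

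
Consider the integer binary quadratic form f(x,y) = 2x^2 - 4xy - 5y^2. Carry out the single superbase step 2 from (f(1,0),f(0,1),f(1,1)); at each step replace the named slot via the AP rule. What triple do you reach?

start (2,-5,-7) = (f(1,0),f(0,1),f(1,1))
replace slot 2: 2·(2+(-7)) − (-5) = -5 → (2,-5,-7)

2,-5,-7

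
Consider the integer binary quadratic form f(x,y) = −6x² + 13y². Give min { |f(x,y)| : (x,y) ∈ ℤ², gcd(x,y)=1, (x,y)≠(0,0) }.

descent: ρ → (13,0,-6)
descent: ρ → (-6,12,7)  [lands on river]
river: ρ → (7,16,-2)
river: ρ → (-2,16,7)
river: ρ → (7,12,-6)
closes: descent 2, river 4
min |a| on river = 2

2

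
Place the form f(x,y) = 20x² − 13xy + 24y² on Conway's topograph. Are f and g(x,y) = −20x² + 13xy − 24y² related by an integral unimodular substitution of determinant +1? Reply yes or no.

D₁ = -1751, D₂ = -1751
f: reduced (well bottom): (20,-13,24) with a≤c, −a<b≤a
g is negative-definite; reduce −g:
−g: reduced (well bottom): (20,-13,24) with a≤c, −a<b≤a
flip sign back: reduced form of g is (-20,13,-24)
reduced forms (20, -13, 24) vs (-20, 13, -24) ⇒ inequivalent

no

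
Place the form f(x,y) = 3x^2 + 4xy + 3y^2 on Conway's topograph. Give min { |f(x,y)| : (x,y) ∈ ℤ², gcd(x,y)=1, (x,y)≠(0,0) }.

translate: b→-2 (≡4 mod 6), so (3,4,3)→(3,-2,2)
flip: (3,-2,2)→(2,2,3)
reduced (well bottom): (2,2,3) with a≤c, −a<b≤a
well minimum = a = 2

2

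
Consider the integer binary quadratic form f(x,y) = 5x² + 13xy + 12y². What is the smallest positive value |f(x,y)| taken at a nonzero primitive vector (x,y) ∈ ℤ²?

translate: b→3 (≡13 mod 10), so (5,13,12)→(5,3,4)
flip: (5,3,4)→(4,-3,5)
reduced (well bottom): (4,-3,5) with a≤c, −a<b≤a
well minimum = a = 4

4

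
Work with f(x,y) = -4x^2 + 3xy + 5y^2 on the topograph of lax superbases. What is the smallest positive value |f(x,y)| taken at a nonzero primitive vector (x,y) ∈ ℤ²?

river: ρ → (5,7,-2)
river: ρ → (-2,9,1)
river: ρ → (1,9,-2)
river: ρ → (-2,7,5)
river: ρ → (5,3,-4)
river: ρ → (-4,5,4)
river: ρ → (4,3,-5)
river: ρ → (-5,7,2)
river: ρ → (2,9,-1)
river: ρ → (-1,9,2)
river: ρ → (2,7,-5)
river: ρ → (-5,3,4)
river: ρ → (4,5,-4)
river: ρ → (-4,3,5)
closes: descent 0, river 14
min |a| on river = 1

1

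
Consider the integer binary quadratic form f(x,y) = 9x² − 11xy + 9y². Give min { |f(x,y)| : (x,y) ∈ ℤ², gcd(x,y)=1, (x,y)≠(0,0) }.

translate: b→7 (≡-11 mod 18), so (9,-11,9)→(9,7,7)
flip: (9,7,7)→(7,-7,9)
translate: b→7 (≡-7 mod 14), so (7,-7,9)→(7,7,9)
reduced (well bottom): (7,7,9) with a≤c, −a<b≤a
well minimum = a = 7

7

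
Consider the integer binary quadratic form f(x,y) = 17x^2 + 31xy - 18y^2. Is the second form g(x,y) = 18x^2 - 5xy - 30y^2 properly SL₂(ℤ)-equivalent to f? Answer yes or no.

D₁ = 2185, D₂ = 2185
river cycle of f (length 32): (-18, 41, 7), (7, 43, -12), (-12, 29, 28), (28, 27, -13), (-13, 25, 30), (30, 35, -8), (-8, 45, 5), (5, 45, -8), (-8, 35, 30), (30, 25, -13), … (22 more)
river cycle of g (length 32): (18, 31, -17), (-17, 37, 12), (12, 35, -20), (-20, 45, 2), (2, 43, -42), (-42, 41, 3), (3, 43, -28), (-28, 13, 18), (18, 23, -23), (-23, 23, 18), … (22 more)
cycles differ ⇒ inequivalent

no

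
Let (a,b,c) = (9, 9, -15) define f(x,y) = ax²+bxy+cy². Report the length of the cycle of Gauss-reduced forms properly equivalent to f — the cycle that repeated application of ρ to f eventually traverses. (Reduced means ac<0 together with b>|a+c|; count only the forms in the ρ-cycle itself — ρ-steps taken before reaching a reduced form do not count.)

D = 621, ⌊√D⌋ = 24
river: ρ → (-15,21,3)
river: ρ → (3,21,-15)
river: ρ → (-15,9,9)
river: ρ → (9,9,-15)
ρ-cycle length = 4 (tail of 0 descent steps not counted)

4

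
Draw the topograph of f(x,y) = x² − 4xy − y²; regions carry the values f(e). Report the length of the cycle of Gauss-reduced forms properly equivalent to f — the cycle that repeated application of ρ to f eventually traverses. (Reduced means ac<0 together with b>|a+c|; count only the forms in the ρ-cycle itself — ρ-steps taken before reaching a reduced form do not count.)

D = 20, ⌊√D⌋ = 4
descent: ρ → (-1,4,1)  [lands on river]
river: ρ → (1,4,-1)
ρ-cycle length = 2 (tail of 1 descent step not counted)

2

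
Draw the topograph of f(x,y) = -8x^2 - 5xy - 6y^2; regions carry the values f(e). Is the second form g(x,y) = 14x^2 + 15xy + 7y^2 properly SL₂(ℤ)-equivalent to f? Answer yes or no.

D₁ = -167, D₂ = -167
f is negative-definite; reduce −f:
−f: flip: (8,5,6)→(6,-5,8)
−f: reduced (well bottom): (6,-5,8) with a≤c, −a<b≤a
flip sign back: reduced form of f is (-6,5,-8)
g: translate: b→-13 (≡15 mod 28), so (14,15,7)→(14,-13,6)
g: flip: (14,-13,6)→(6,13,14)
g: translate: b→1 (≡13 mod 12), so (6,13,14)→(6,1,7)
g: reduced (well bottom): (6,1,7) with a≤c, −a<b≤a
reduced forms (-6, 5, -8) vs (6, 1, 7) ⇒ inequivalent

no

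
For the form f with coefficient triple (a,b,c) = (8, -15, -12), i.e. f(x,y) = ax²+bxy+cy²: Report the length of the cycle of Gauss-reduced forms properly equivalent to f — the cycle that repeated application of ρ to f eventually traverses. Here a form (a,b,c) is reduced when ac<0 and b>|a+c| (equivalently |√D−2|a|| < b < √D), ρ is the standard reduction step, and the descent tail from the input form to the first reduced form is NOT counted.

D = 609, ⌊√D⌋ = 24
descent: ρ → (-12,15,8)  [lands on river]
river: ρ → (8,17,-10)
river: ρ → (-10,23,2)
river: ρ → (2,21,-21)
river: ρ → (-21,21,2)
river: ρ → (2,23,-10)
river: ρ → (-10,17,8)
river: ρ → (8,15,-12)
river: ρ → (-12,9,11)
river: ρ → (11,13,-10)
river: ρ → (-10,7,14)
river: ρ → (14,21,-3)
river: ρ → (-3,21,14)
river: ρ → (14,7,-10)
river: ρ → (-10,13,11)
river: ρ → (11,9,-12)
ρ-cycle length = 16 (tail of 1 descent step not counted)

16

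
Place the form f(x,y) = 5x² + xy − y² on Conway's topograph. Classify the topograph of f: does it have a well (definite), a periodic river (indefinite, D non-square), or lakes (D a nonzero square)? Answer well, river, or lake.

D = b²−4ac = 1² − 4·5·(-1) = 21
D > 0 non-square ⇒ indefinite ⇒ periodic river

river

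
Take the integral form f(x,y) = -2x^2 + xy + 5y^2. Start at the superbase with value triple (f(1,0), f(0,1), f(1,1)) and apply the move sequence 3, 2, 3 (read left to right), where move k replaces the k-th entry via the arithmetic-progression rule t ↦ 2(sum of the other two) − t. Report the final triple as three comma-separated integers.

start (-2,5,4) = (f(1,0),f(0,1),f(1,1))
replace slot 3: 2·((-2)+5) − 4 = 2 → (-2,5,2)
replace slot 2: 2·((-2)+2) − 5 = -5 → (-2,-5,2)
replace slot 3: 2·((-2)+(-5)) − 2 = -16 → (-2,-5,-16)

-2,-5,-16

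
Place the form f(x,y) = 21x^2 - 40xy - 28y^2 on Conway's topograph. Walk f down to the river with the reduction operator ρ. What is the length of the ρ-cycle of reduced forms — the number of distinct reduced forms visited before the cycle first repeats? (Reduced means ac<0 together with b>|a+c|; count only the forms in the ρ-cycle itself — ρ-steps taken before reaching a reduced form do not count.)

D = 3952, ⌊√D⌋ = 62
descent: ρ → (-28,40,21)  [lands on river]
river: ρ → (21,44,-24)
river: ρ → (-24,52,13)
river: ρ → (13,52,-24)
river: ρ → (-24,44,21)
river: ρ → (21,40,-28)
river: ρ → (-28,16,33)
river: ρ → (33,50,-11)
river: ρ → (-11,60,8)
river: ρ → (8,52,-39)
river: ρ → (-39,26,21)
river: ρ → (21,58,-7)
river: ρ → (-7,54,37)
river: ρ → (37,20,-24)
river: ρ → (-24,28,33)
river: ρ → (33,38,-19)
river: ρ → (-19,38,33)
river: ρ → (33,28,-24)
river: ρ → (-24,20,37)
river: ρ → (37,54,-7)
river: ρ → (-7,58,21)
river: ρ → (21,26,-39)
river: ρ → (-39,52,8)
river: ρ → (8,60,-11)
river: ρ → (-11,50,33)
river: ρ → (33,16,-28)
ρ-cycle length = 26 (tail of 1 descent step not counted)

26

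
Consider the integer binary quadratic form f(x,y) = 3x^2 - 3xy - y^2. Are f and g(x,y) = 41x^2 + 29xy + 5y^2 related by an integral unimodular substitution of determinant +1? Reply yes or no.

D₁ = 21, D₂ = 21
river cycle of f (length 2): (-1, 3, 3), (3, 3, -1)
river cycle of g (length 2): (-1, 3, 3), (3, 3, -1)
cycles coincide ⇒ equivalent

yes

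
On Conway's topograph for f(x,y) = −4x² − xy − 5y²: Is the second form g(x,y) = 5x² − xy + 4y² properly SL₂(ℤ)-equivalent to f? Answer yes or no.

D₁ = -79, D₂ = -79
f is negative-definite; reduce −f:
−f: reduced (well bottom): (4,1,5) with a≤c, −a<b≤a
flip sign back: reduced form of f is (-4,-1,-5)
g: flip: (5,-1,4)→(4,1,5)
g: reduced (well bottom): (4,1,5) with a≤c, −a<b≤a
reduced forms (-4, -1, -5) vs (4, 1, 5) ⇒ inequivalent

no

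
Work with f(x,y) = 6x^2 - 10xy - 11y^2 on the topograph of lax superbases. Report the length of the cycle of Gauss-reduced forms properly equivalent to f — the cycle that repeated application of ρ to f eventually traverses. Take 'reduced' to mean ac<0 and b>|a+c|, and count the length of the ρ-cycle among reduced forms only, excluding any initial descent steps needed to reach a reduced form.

D = 364, ⌊√D⌋ = 19
descent: ρ → (-11,10,6)  [lands on river]
river: ρ → (6,14,-7)
river: ρ → (-7,14,6)
river: ρ → (6,10,-11)
river: ρ → (-11,12,5)
river: ρ → (5,18,-2)
river: ρ → (-2,18,5)
river: ρ → (5,12,-11)
ρ-cycle length = 8 (tail of 1 descent step not counted)

8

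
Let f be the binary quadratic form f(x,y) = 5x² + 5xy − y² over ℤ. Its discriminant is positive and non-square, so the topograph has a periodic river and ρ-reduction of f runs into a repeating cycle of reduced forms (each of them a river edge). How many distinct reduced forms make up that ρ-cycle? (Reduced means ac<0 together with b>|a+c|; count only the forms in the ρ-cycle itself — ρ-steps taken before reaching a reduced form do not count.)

D = 45, ⌊√D⌋ = 6
river: ρ → (-1,5,5)
river: ρ → (5,5,-1)
ρ-cycle length = 2 (tail of 0 descent steps not counted)

2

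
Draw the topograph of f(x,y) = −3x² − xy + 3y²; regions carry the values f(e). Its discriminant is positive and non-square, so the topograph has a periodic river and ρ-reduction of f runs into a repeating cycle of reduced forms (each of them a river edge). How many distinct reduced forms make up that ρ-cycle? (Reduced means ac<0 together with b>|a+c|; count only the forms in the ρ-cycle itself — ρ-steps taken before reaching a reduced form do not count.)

D = 37, ⌊√D⌋ = 6
descent: ρ → (3,1,-3)  [lands on river]
river: ρ → (-3,5,1)
river: ρ → (1,5,-3)
river: ρ → (-3,1,3)
river: ρ → (3,5,-1)
river: ρ → (-1,5,3)
ρ-cycle length = 6 (tail of 1 descent step not counted)

6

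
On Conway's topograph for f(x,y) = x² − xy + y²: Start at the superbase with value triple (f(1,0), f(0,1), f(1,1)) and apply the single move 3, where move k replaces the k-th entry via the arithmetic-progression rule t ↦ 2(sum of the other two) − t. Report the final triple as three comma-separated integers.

start (1,1,1) = (f(1,0),f(0,1),f(1,1))
replace slot 3: 2·(1+1) − 1 = 3 → (1,1,3)

1,1,3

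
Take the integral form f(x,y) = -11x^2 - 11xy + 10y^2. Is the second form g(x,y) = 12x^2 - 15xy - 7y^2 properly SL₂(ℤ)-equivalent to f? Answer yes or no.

D₁ = 561, D₂ = 561
river cycle of f (length 16): (10, 11, -11), (-11, 11, 10), (10, 9, -12), (-12, 15, 7), (7, 13, -14), (-14, 15, 6), (6, 21, -5), (-5, 19, 10), (10, 21, -3), (-3, 21, 10), … (6 more)
river cycle of g (length 16): (-7, 15, 12), (12, 9, -10), (-10, 11, 11), (11, 11, -10), (-10, 9, 12), (12, 15, -7), (-7, 13, 14), (14, 15, -6), (-6, 21, 5), (5, 19, -10), … (6 more)
cycles differ ⇒ inequivalent

no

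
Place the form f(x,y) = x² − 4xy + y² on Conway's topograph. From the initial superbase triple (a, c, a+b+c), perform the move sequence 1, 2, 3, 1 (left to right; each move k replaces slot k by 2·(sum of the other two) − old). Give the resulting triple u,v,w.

start (1,1,-2) = (f(1,0),f(0,1),f(1,1))
replace slot 1: 2·(1+(-2)) − 1 = -3 → (-3,1,-2)
replace slot 2: 2·((-3)+(-2)) − 1 = -11 → (-3,-11,-2)
replace slot 3: 2·((-3)+(-11)) − (-2) = -26 → (-3,-11,-26)
replace slot 1: 2·((-11)+(-26)) − (-3) = -71 → (-71,-11,-26)

-71,-11,-26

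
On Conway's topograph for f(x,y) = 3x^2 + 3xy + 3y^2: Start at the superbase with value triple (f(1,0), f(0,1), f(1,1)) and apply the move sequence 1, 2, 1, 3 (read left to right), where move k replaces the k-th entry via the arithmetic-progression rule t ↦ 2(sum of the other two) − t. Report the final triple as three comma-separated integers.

start (3,3,9) = (f(1,0),f(0,1),f(1,1))
replace slot 1: 2·(3+9) − 3 = 21 → (21,3,9)
replace slot 2: 2·(21+9) − 3 = 57 → (21,57,9)
replace slot 1: 2·(57+9) − 21 = 111 → (111,57,9)
replace slot 3: 2·(111+57) − 9 = 327 → (111,57,327)

111,57,327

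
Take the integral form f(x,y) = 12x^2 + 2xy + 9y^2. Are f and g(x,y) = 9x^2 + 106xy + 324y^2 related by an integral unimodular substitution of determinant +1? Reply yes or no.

D₁ = -428, D₂ = -428
f: flip: (12,2,9)→(9,-2,12)
f: reduced (well bottom): (9,-2,12) with a≤c, −a<b≤a
g: translate: b→-2 (≡106 mod 18), so (9,106,324)→(9,-2,12)
g: reduced (well bottom): (9,-2,12) with a≤c, −a<b≤a
reduced forms (9, -2, 12) vs (9, -2, 12) ⇒ equivalent

yes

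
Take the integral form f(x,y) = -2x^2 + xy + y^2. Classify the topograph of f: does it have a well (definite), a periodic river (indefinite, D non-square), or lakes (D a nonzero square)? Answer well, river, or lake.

D = b²−4ac = 1² − 4·(-2)·1 = 9
D = 3² is a perfect square ⇒ form factors over ℤ ⇒ lakes

lake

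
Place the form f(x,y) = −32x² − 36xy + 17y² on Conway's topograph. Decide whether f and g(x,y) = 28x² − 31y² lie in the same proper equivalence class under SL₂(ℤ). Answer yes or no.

D₁ = 3472, D₂ = 3472
river cycle of f (length 16): (17, 36, -32), (-32, 28, 21), (21, 56, -4), (-4, 56, 21), (21, 28, -32), (-32, 36, 17), (17, 32, -36), (-36, 40, 13), (13, 38, -39), (-39, 40, 12), … (6 more)
river cycle of g (length 8): (28, 56, -3), (-3, 58, 9), (9, 50, -27), (-27, 58, 1), (1, 58, -27), (-27, 50, 9), (9, 58, -3), (-3, 56, 28)
cycles differ ⇒ inequivalent

no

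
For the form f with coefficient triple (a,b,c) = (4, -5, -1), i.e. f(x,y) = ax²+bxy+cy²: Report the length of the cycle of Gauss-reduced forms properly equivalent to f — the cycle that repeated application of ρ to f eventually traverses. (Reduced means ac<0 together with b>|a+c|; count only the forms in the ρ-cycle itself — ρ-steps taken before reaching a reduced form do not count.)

D = 41, ⌊√D⌋ = 6
descent: ρ → (-1,5,4)  [lands on river]
river: ρ → (4,3,-2)
river: ρ → (-2,5,2)
river: ρ → (2,3,-4)
river: ρ → (-4,5,1)
river: ρ → (1,5,-4)
river: ρ → (-4,3,2)
river: ρ → (2,5,-2)
river: ρ → (-2,3,4)
river: ρ → (4,5,-1)
ρ-cycle length = 10 (tail of 1 descent step not counted)

10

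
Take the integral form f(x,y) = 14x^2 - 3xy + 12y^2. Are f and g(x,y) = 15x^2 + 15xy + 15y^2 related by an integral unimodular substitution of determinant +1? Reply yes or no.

D₁ = -663, D₂ = -675
discriminants differ ⇒ not SL₂(ℤ)-equivalent

no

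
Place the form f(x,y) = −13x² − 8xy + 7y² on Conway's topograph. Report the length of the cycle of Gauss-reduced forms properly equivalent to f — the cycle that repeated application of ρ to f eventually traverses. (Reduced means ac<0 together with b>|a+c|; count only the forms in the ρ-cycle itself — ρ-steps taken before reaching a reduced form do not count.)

D = 428, ⌊√D⌋ = 20
descent: ρ → (7,8,-13)  [lands on river]
river: ρ → (-13,18,2)
river: ρ → (2,18,-13)
river: ρ → (-13,8,7)
river: ρ → (7,20,-1)
river: ρ → (-1,20,7)
ρ-cycle length = 6 (tail of 1 descent step not counted)

6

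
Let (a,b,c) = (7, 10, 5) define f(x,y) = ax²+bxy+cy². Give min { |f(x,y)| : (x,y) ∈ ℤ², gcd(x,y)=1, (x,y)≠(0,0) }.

translate: b→-4 (≡10 mod 14), so (7,10,5)→(7,-4,2)
flip: (7,-4,2)→(2,4,7)
translate: b→0 (≡4 mod 4), so (2,4,7)→(2,0,5)
reduced (well bottom): (2,0,5) with a≤c, −a<b≤a
well minimum = a = 2

2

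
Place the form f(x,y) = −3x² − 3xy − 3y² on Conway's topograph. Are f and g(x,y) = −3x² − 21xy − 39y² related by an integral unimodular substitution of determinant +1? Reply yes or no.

D₁ = -27, D₂ = -27
f is negative-definite; reduce −f:
−f: reduced (well bottom): (3,3,3) with a≤c, −a<b≤a
flip sign back: reduced form of f is (-3,-3,-3)
g is negative-definite; reduce −g:
−g: translate: b→3 (≡21 mod 6), so (3,21,39)→(3,3,3)
−g: reduced (well bottom): (3,3,3) with a≤c, −a<b≤a
flip sign back: reduced form of g is (-3,-3,-3)
reduced forms (-3, -3, -3) vs (-3, -3, -3) ⇒ equivalent

yes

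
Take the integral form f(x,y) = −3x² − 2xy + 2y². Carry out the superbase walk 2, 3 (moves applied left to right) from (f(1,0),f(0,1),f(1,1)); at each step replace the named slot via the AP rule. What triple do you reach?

start (-3,2,-3) = (f(1,0),f(0,1),f(1,1))
replace slot 2: 2·((-3)+(-3)) − 2 = -14 → (-3,-14,-3)
replace slot 3: 2·((-3)+(-14)) − (-3) = -31 → (-3,-14,-31)

-3,-14,-31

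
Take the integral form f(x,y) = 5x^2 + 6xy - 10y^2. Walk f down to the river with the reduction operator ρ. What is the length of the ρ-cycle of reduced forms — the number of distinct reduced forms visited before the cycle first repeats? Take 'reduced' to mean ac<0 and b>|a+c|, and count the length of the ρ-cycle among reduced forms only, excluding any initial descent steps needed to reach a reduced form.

D = 236, ⌊√D⌋ = 15
river: ρ → (-10,14,1)
river: ρ → (1,14,-10)
river: ρ → (-10,6,5)
river: ρ → (5,14,-2)
river: ρ → (-2,14,5)
river: ρ → (5,6,-10)
ρ-cycle length = 6 (tail of 0 descent steps not counted)

6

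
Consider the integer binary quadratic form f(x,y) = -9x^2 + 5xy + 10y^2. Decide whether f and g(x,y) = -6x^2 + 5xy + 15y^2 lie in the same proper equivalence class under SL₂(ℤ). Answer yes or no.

D₁ = 385, D₂ = 385
river cycle of f (length 12): (10, 15, -4), (-4, 17, 6), (6, 19, -1), (-1, 19, 6), (6, 17, -4), (-4, 15, 10), (10, 5, -9), (-9, 13, 6), (6, 11, -11), (-11, 11, 6), … (2 more)
river cycle of g (length 12): (-6, 17, 4), (4, 15, -10), (-10, 5, 9), (9, 13, -6), (-6, 11, 11), (11, 11, -6), (-6, 13, 9), (9, 5, -10), (-10, 15, 4), (4, 17, -6), … (2 more)
cycles differ ⇒ inequivalent

no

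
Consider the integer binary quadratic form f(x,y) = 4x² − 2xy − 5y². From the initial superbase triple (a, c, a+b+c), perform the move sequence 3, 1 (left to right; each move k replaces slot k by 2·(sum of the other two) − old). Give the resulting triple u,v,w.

start (4,-5,-3) = (f(1,0),f(0,1),f(1,1))
replace slot 3: 2·(4+(-5)) − (-3) = 1 → (4,-5,1)
replace slot 1: 2·((-5)+1) − 4 = -12 → (-12,-5,1)

-12,-5,1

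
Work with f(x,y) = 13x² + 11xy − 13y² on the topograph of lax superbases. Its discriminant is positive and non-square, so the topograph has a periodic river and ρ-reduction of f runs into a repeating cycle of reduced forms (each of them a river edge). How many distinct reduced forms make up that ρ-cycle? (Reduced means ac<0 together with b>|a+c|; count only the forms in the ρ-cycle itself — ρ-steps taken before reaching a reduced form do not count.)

D = 797, ⌊√D⌋ = 28
river: ρ → (-13,15,11)
river: ρ → (11,7,-17)
river: ρ → (-17,27,1)
river: ρ → (1,27,-17)
river: ρ → (-17,7,11)
river: ρ → (11,15,-13)
river: ρ → (-13,11,13)
river: ρ → (13,15,-11)
river: ρ → (-11,7,17)
river: ρ → (17,27,-1)
river: ρ → (-1,27,17)
river: ρ → (17,7,-11)
river: ρ → (-11,15,13)
river: ρ → (13,11,-13)
ρ-cycle length = 14 (tail of 0 descent steps not counted)

14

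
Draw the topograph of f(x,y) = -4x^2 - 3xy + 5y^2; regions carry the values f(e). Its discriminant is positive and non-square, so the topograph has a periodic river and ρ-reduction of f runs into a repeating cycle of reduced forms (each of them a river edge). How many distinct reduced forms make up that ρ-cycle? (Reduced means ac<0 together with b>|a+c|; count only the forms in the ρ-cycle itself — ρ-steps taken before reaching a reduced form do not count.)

D = 89, ⌊√D⌋ = 9
descent: ρ → (5,3,-4)  [lands on river]
river: ρ → (-4,5,4)
river: ρ → (4,3,-5)
river: ρ → (-5,7,2)
river: ρ → (2,9,-1)
river: ρ → (-1,9,2)
river: ρ → (2,7,-5)
river: ρ → (-5,3,4)
river: ρ → (4,5,-4)
river: ρ → (-4,3,5)
river: ρ → (5,7,-2)
river: ρ → (-2,9,1)
river: ρ → (1,9,-2)
river: ρ → (-2,7,5)
ρ-cycle length = 14 (tail of 1 descent step not counted)

14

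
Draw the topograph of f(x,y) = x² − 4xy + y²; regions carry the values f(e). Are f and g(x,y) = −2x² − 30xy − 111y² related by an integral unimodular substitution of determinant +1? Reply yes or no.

D₁ = 12, D₂ = 12
river cycle of f (length 2): (1, 2, -2), (-2, 2, 1)
river cycle of g (length 2): (-2, 2, 1), (1, 2, -2)
cycles coincide ⇒ equivalent

yes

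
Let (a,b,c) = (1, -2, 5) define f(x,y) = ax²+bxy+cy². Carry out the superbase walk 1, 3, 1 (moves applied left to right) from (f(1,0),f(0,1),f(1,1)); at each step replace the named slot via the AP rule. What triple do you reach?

start (1,5,4) = (f(1,0),f(0,1),f(1,1))
replace slot 1: 2·(5+4) − 1 = 17 → (17,5,4)
replace slot 3: 2·(17+5) − 4 = 40 → (17,5,40)
replace slot 1: 2·(5+40) − 17 = 73 → (73,5,40)

73,5,40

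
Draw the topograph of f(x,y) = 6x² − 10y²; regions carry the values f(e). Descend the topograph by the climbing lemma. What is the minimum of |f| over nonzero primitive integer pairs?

descent: ρ → (-10,0,6)
descent: ρ → (6,12,-4)  [lands on river]
river: ρ → (-4,12,6)
closes: descent 2, river 2
min |a| on river = 4

4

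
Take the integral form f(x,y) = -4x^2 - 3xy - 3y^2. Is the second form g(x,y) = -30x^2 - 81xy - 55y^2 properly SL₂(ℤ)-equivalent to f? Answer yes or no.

D₁ = -39, D₂ = -39
f is negative-definite; reduce −f:
−f: flip: (4,3,3)→(3,-3,4)
−f: translate: b→3 (≡-3 mod 6), so (3,-3,4)→(3,3,4)
−f: reduced (well bottom): (3,3,4) with a≤c, −a<b≤a
flip sign back: reduced form of f is (-3,-3,-4)
g is negative-definite; reduce −g:
−g: translate: b→21 (≡81 mod 60), so (30,81,55)→(30,21,4)
−g: flip: (30,21,4)→(4,-21,30)
−g: translate: b→3 (≡-21 mod 8), so (4,-21,30)→(4,3,3)
−g: flip: (4,3,3)→(3,-3,4)
−g: translate: b→3 (≡-3 mod 6), so (3,-3,4)→(3,3,4)
−g: reduced (well bottom): (3,3,4) with a≤c, −a<b≤a
flip sign back: reduced form of g is (-3,-3,-4)
reduced forms (-3, -3, -4) vs (-3, -3, -4) ⇒ equivalent

yes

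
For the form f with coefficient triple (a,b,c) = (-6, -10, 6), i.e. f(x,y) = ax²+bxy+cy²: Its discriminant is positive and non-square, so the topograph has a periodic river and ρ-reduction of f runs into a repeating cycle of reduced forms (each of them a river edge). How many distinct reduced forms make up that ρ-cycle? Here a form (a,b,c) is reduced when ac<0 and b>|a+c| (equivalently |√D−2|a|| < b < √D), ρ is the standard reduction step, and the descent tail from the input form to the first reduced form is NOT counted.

D = 244, ⌊√D⌋ = 15
descent: ρ → (6,10,-6)  [lands on river]
river: ρ → (-6,14,2)
river: ρ → (2,14,-6)
river: ρ → (-6,10,6)
river: ρ → (6,14,-2)
river: ρ → (-2,14,6)
ρ-cycle length = 6 (tail of 1 descent step not counted)

6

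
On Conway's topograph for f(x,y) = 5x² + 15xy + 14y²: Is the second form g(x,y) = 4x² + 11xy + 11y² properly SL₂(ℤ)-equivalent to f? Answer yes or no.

D₁ = -55, D₂ = -55
f: translate: b→5 (≡15 mod 10), so (5,15,14)→(5,5,4)
f: flip: (5,5,4)→(4,-5,5)
f: translate: b→3 (≡-5 mod 8), so (4,-5,5)→(4,3,4)
f: reduced (well bottom): (4,3,4) with a≤c, −a<b≤a
g: translate: b→3 (≡11 mod 8), so (4,11,11)→(4,3,4)
g: reduced (well bottom): (4,3,4) with a≤c, −a<b≤a
reduced forms (4, 3, 4) vs (4, 3, 4) ⇒ equivalent

yes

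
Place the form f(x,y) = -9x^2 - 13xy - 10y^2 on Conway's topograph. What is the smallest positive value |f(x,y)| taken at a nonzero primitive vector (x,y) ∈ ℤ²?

translate: b→-5 (≡13 mod 18), so (9,13,10)→(9,-5,6)
flip: (9,-5,6)→(6,5,9)
reduced (well bottom): (6,5,9) with a≤c, −a<b≤a
well minimum |f| = |-6| = 6 (negative-definite)

6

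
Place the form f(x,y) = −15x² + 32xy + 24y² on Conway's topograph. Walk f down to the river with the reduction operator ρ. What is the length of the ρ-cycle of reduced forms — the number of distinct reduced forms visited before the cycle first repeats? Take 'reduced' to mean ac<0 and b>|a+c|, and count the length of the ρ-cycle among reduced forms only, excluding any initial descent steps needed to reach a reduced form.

D = 2464, ⌊√D⌋ = 49
river: ρ → (24,16,-23)
river: ρ → (-23,30,17)
river: ρ → (17,38,-15)
river: ρ → (-15,22,33)
river: ρ → (33,44,-4)
river: ρ → (-4,44,33)
river: ρ → (33,22,-15)
river: ρ → (-15,38,17)
river: ρ → (17,30,-23)
river: ρ → (-23,16,24)
river: ρ → (24,32,-15)
river: ρ → (-15,28,28)
river: ρ → (28,28,-15)
river: ρ → (-15,32,24)
ρ-cycle length = 14 (tail of 0 descent steps not counted)

14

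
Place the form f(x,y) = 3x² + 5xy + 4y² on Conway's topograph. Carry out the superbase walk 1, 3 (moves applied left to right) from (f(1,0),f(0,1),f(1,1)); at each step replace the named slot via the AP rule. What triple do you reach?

start (3,4,12) = (f(1,0),f(0,1),f(1,1))
replace slot 1: 2·(4+12) − 3 = 29 → (29,4,12)
replace slot 3: 2·(29+4) − 12 = 54 → (29,4,54)

29,4,54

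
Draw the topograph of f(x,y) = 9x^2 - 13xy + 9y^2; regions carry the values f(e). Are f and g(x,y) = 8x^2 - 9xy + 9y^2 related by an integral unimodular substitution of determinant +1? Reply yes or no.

D₁ = -155, D₂ = -207
discriminants differ ⇒ not SL₂(ℤ)-equivalent

no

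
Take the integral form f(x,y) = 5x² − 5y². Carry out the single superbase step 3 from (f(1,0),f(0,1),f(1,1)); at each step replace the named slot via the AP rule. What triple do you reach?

start (5,-5,0) = (f(1,0),f(0,1),f(1,1))
replace slot 3: 2·(5+(-5)) − 0 = 0 → (5,-5,0)

5,-5,0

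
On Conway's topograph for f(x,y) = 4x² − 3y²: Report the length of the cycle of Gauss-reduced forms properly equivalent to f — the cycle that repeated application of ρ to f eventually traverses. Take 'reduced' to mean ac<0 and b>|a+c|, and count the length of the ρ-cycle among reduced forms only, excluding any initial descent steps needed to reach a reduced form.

D = 48, ⌊√D⌋ = 6
descent: ρ → (-3,6,1)  [lands on river]
river: ρ → (1,6,-3)
ρ-cycle length = 2 (tail of 1 descent step not counted)

2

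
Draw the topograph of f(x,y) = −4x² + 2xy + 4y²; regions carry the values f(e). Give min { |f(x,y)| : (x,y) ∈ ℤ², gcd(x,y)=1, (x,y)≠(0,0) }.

river: ρ → (4,6,-2)
river: ρ → (-2,6,4)
river: ρ → (4,2,-4)
river: ρ → (-4,6,2)
river: ρ → (2,6,-4)
river: ρ → (-4,2,4)
closes: descent 0, river 6
min |a| on river = 2

2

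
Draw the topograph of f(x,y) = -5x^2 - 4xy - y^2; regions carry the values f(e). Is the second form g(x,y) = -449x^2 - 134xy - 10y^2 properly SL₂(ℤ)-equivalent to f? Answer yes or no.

D₁ = -4, D₂ = -4
f is negative-definite; reduce −f:
−f: flip: (5,4,1)→(1,-4,5)
−f: translate: b→0 (≡-4 mod 2), so (1,-4,5)→(1,0,1)
−f: reduced (well bottom): (1,0,1) with a≤c, −a<b≤a
flip sign back: reduced form of f is (-1,0,-1)
g is negative-definite; reduce −g:
−g: flip: (449,134,10)→(10,-134,449)
−g: translate: b→6 (≡-134 mod 20), so (10,-134,449)→(10,6,1)
−g: flip: (10,6,1)→(1,-6,10)
−g: translate: b→0 (≡-6 mod 2), so (1,-6,10)→(1,0,1)
−g: reduced (well bottom): (1,0,1) with a≤c, −a<b≤a
flip sign back: reduced form of g is (-1,0,-1)
reduced forms (-1, 0, -1) vs (-1, 0, -1) ⇒ equivalent

yes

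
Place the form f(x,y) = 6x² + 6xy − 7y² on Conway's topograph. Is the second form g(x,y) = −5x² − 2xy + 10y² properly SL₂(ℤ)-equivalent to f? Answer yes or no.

D₁ = 204, D₂ = 204
river cycle of f (length 6): (-7, 8, 5), (5, 12, -3), (-3, 12, 5), (5, 8, -7), (-7, 6, 6), (6, 6, -7)
river cycle of g (length 6): (-5, 8, 7), (7, 6, -6), (-6, 6, 7), (7, 8, -5), (-5, 12, 3), (3, 12, -5)
cycles differ ⇒ inequivalent

no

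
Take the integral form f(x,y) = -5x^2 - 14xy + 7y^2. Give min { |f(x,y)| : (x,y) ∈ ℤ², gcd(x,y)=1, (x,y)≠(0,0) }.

descent: ρ → (7,14,-5)  [lands on river]
river: ρ → (-5,16,4)
river: ρ → (4,16,-5)
river: ρ → (-5,14,7)
closes: descent 1, river 4
min |a| on river = 4

4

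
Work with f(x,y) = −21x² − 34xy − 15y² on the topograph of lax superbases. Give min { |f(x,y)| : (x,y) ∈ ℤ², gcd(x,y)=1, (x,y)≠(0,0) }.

translate: b→-8 (≡34 mod 42), so (21,34,15)→(21,-8,2)
flip: (21,-8,2)→(2,8,21)
translate: b→0 (≡8 mod 4), so (2,8,21)→(2,0,13)
reduced (well bottom): (2,0,13) with a≤c, −a<b≤a
well minimum |f| = |-2| = 2 (negative-definite)

2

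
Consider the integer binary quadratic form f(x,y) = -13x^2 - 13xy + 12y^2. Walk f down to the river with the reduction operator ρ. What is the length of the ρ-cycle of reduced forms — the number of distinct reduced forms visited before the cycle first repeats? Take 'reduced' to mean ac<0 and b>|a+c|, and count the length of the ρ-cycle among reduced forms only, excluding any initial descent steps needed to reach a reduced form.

D = 793, ⌊√D⌋ = 28
descent: ρ → (12,13,-13)  [lands on river]
river: ρ → (-13,13,12)
river: ρ → (12,11,-14)
river: ρ → (-14,17,9)
river: ρ → (9,19,-12)
river: ρ → (-12,5,16)
river: ρ → (16,27,-1)
river: ρ → (-1,27,16)
river: ρ → (16,5,-12)
river: ρ → (-12,19,9)
river: ρ → (9,17,-14)
river: ρ → (-14,11,12)
ρ-cycle length = 12 (tail of 1 descent step not counted)

12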